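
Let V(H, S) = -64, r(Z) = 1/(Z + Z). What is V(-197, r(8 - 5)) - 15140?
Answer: -15204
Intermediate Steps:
r(Z) = 1/(2*Z)
V(-197, r(8 - 5)) - 15140 = -64 - 15140 = -15204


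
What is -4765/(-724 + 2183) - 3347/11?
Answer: -4935688/16049 ≈ -307.54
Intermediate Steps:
-4765/(-724 + 2183) - 3347/11 = -4765/1459 - 3347*1/11 = -4765*1/1459 - 3347/11 = -4765/1459 - 3347/11 = -4935688/16049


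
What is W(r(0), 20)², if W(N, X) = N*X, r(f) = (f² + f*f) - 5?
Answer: 10000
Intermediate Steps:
r(f) = -5 + 2*f² (r(f) = (f² + f²) - 5 = 2*f² - 5 = -5 + 2*f²)
W(r(0), 20)² = ((-5 + 2*0²)*20)² = ((-5 + 2*0)*20)² = ((-5 + 0)*20)² = (-5*20)² = (-100)² = 10000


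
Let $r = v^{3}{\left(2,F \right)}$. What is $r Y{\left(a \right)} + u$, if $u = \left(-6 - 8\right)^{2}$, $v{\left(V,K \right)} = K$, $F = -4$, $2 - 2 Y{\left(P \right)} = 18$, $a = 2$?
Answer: $708$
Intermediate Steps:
$Y{\left(P \right)} = -8$ ($Y{\left(P \right)} = 1 - 9 = -8$)
$u = 196$ ($u = \left(-14\right)^{2} = 196$)
$r = -64$ ($r = \left(-4\right)^{3} = -64$)
$r Y{\left(a \right)} + u = \left(-64\right) \left(-8\right) + 196 = 512 + 196 = 708$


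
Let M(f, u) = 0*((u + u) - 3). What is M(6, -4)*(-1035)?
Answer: 0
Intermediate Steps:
M(f, u) = 0 (M(f, u) = 0*(2*u - 3) = 0*(-3 + 2*u) = 0)
M(6, -4)*(-1035) = 0*(-1035) = 0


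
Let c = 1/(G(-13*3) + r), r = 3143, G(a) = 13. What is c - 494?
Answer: -1559063/3156 ≈ -494.00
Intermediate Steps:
c = 1/3156 (c = 1/(13 + 3143) = 1/3156 ≈ 0.00031686)
c - 494 = 1/3156 - 494 = -1559063/3156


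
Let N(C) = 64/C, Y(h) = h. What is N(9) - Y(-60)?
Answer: 604/9 ≈ 67.111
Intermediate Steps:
N(9) - Y(-60) = 64/9 - 1*(-60) = 64*(⅑) + 60 = 64/9 + 60 = 604/9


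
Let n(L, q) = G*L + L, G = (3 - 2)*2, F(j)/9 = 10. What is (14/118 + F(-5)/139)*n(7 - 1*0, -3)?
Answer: 131943/8201 ≈ 16.089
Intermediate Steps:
F(j) = 90 (F(j) = 9*10 = 90)
G = 2 (G = 1*2 = 2)
n(L, q) = 3*L (n(L, q) = 2*L + L = 3*L)
(14/118 + F(-5)/139)*n(7 - 1*0, -3) = (14/118 + 90/139)*(3*(7 - 1*0)) = (14*(1/118) + 90*(1/139))*(3*(7 + 0)) = (7/59 + 90/139)*(3*7) = (6283/8201)*21 = 131943/8201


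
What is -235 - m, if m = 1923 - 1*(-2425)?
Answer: -4583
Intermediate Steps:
m = 4348 (m = 1923 + 2425 = 4348)
-235 - m = -235 - 1*4348 = -235 - 4348 = -4583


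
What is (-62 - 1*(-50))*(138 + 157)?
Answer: -3540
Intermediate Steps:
(-62 - 1*(-50))*(138 + 157) = (-62 + 50)*295 = -12*295 = -3540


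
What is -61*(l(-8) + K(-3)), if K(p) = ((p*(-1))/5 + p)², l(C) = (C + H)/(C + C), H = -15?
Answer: -175619/400 ≈ -439.05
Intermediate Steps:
l(C) = (-15 + C)/(2*C) (l(C) = (C - 15)/(C + C) = (-15 + C)/((2*C)) = (-15 + C)*(1/(2*C)) = (-15 + C)/(2*C))
K(p) = 16*p²/25 (K(p) = (-p*(⅕) + p)² = (-p/5 + p)² = (4*p/5)² = 16*p²/25)
-61*(l(-8) + K(-3)) = -61*((½)*(-15 - 8)/(-8) + (16/25)*(-3)²) = -61*((½)*(-⅛)*(-23) + (16/25)*9) = -61*(23/16 + 144/25) = -61*2879/400 = -175619/400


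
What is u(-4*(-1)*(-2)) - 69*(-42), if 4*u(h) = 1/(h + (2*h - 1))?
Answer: 289799/100 ≈ 2898.0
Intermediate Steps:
u(h) = 1/(4*(-1 + 3*h)) (u(h) = 1/(4*(h + (2*h - 1))) = 1/(4*(h + (-1 + 2*h))) = 1/(4*(-1 + 3*h)))
u(-4*(-1)*(-2)) - 69*(-42) = 1/(4*(-1 + 3*(-4*(-1)*(-2)))) - 69*(-42) = 1/(4*(-1 + 3*(4*(-2)))) + 2898 = 1/(4*(-1 + 3*(-8))) + 2898 = 1/(4*(-1 - 24)) + 2898 = (¼)/(-25) + 2898 = (¼)*(-1/25) + 2898 = -1/100 + 2898 = 289799/100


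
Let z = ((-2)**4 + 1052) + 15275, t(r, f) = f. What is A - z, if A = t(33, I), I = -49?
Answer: -16392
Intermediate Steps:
A = -49
z = 16343 (z = (16 + 1052) + 15275 = 1068 + 15275 = 16343)
A - z = -49 - 1*16343 = -49 - 16343 = -16392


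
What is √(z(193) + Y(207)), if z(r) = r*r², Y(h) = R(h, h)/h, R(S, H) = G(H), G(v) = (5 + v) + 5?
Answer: 2*√8556776342/69 ≈ 2681.2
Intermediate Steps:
G(v) = 10 + v
R(S, H) = 10 + H
Y(h) = (10 + h)/h
z(r) = r³
√(z(193) + Y(207)) = √(193³ + (10 + 207)/207) = √(7189057 + (1/207)*217) = √(7189057 + 217/207) = √(1488135016/207) = 2*√8556776342/69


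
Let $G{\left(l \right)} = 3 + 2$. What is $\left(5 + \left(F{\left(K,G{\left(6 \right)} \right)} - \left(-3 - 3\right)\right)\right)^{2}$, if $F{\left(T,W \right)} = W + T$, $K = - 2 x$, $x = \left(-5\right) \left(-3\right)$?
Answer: $196$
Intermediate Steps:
$x = 15$
$G{\left(l \right)} = 5$
$K = -30$ ($K = \left(-2\right) 15 = -30$)
$F{\left(T,W \right)} = T + W$
$\left(5 + \left(F{\left(K,G{\left(6 \right)} \right)} - \left(-3 - 3\right)\right)\right)^{2} = \left(5 + \left(\left(-30 + 5\right) - \left(-3 - 3\right)\right)\right)^{2} = \left(5 - 19\right)^{2} = \left(-14\right)^{2} = 196$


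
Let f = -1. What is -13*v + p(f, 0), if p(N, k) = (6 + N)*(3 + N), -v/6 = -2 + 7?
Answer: 400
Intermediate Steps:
v = -30 (v = -6*(-2 + 7) = -6*5 = -30)
p(N, k) = (3 + N)*(6 + N)
-13*v + p(f, 0) = -13*(-30) + (18 + (-1)² + 9*(-1)) = 390 + (18 + 1 - 9) = 390 + 10 = 400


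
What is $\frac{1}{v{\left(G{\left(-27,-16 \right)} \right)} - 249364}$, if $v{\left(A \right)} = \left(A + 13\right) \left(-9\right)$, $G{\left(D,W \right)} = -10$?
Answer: $- \frac{1}{249391} \approx -4.0098 \cdot 10^{-6}$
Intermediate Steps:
$v{\left(A \right)} = -117 - 9 A$ ($v{\left(A \right)} = \left(13 + A\right) \left(-9\right) = -117 - 9 A$)
$\frac{1}{v{\left(G{\left(-27,-16 \right)} \right)} - 249364} = \frac{1}{\left(-117 - -90\right) - 249364} = \frac{1}{\left(-117 + 90\right) - 249364} = \frac{1}{-27 - 249364} = \frac{1}{-249391} = - \frac{1}{249391}$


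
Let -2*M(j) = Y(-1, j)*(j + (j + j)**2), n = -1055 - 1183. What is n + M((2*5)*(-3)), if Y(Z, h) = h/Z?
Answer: -55788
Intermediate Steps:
n = -2238
M(j) = j*(j + 4*j**2)/2 (M(j) = -j/(-1)*(j + (j + j)**2)/2 = -j*(-1)*(j + (2*j)**2)/2 = -(-j)*(j + 4*j**2)/2 = -(-1)*j*(j + 4*j**2)/2 = j*(j + 4*j**2)/2)
n + M((2*5)*(-3)) = -2238 + ((2*5)*(-3))**2*(1 + 4*((2*5)*(-3)))/2 = -2238 + (10*(-3))**2*(1 + 4*(10*(-3)))/2 = -2238 + (1/2)*(-30)**2*(1 + 4*(-30)) = -2238 + (1/2)*900*(1 - 120) = -2238 + (1/2)*900*(-119) = -2238 - 53550 = -55788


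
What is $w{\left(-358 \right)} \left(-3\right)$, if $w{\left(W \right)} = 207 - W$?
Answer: $-1695$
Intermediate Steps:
$w{\left(-358 \right)} \left(-3\right) = \left(207 - -358\right) \left(-3\right) = \left(207 + 358\right) \left(-3\right) = 565 \left(-3\right) = -1695$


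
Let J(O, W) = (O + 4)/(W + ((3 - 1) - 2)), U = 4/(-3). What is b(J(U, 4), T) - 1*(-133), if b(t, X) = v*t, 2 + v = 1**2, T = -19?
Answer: 397/3 ≈ 132.33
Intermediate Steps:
v = -1 (v = -2 + 1**2 = -2 + 1 = -1)
U = -4/3 (U = 4*(-1/3) = -4/3 ≈ -1.3333)
J(O, W) = (4 + O)/W (J(O, W) = (4 + O)/(W + (2 - 2)) = (4 + O)/(W + 0) = (4 + O)/W)
b(t, X) = -t
b(J(U, 4), T) - 1*(-133) = -(4 - 4/3)/4 - 1*(-133) = -8/(4*3) + 133 = -1*2/3 + 133 = -2/3 + 133 = 397/3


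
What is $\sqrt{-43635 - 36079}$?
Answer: $i \sqrt{79714} \approx 282.34 i$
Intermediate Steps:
$\sqrt{-43635 - 36079} = \sqrt{-79714} = i \sqrt{79714}$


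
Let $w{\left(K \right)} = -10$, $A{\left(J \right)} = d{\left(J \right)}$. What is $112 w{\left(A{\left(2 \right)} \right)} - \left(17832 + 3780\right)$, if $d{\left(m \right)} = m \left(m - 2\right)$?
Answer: $-22732$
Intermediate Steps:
$d{\left(m \right)} = m \left(-2 + m\right)$
$A{\left(J \right)} = J \left(-2 + J\right)$
$112 w{\left(A{\left(2 \right)} \right)} - \left(17832 + 3780\right) = 112 \left(-10\right) - \left(17832 + 3780\right) = -1120 - 21612 = -22732$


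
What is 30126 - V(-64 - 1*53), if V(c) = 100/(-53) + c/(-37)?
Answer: 59074585/1961 ≈ 30125.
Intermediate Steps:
V(c) = -100/53 - c/37 (V(c) = 100*(-1/53) + c*(-1/37) = -100/53 - c/37)
30126 - V(-64 - 1*53) = 30126 - (-100/53 - (-64 - 1*53)/37) = 30126 - (-100/53 - (-64 - 53)/37) = 30126 - (-100/53 - 1/37*(-117)) = 30126 - (-100/53 + 117/37) = 30126 - 1*2501/1961 = 30126 - 2501/1961 = 59074585/1961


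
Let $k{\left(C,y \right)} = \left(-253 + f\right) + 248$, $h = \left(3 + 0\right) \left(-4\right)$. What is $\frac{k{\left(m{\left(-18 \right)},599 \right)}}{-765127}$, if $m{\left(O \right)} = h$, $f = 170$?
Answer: $- \frac{15}{69557} \approx -0.00021565$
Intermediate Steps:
$h = -12$ ($h = 3 \left(-4\right) = -12$)
$m{\left(O \right)} = -12$
$k{\left(C,y \right)} = 165$ ($k{\left(C,y \right)} = \left(-253 + 170\right) + 248 = -83 + 248 = 165$)
$\frac{k{\left(m{\left(-18 \right)},599 \right)}}{-765127} = \frac{165}{-765127} = 165 \left(- \frac{1}{765127}\right) = - \frac{15}{69557}$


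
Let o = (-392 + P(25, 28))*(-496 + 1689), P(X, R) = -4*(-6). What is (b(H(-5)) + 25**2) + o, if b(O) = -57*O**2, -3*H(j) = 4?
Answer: -1315501/3 ≈ -4.3850e+5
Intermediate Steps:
P(X, R) = 24
H(j) = -4/3 (H(j) = -1/3*4 = -4/3)
o = -439024 (o = (-392 + 24)*(-496 + 1689) = -368*1193 = -439024)
(b(H(-5)) + 25**2) + o = (-57*(-4/3)**2 + 25**2) - 439024 = (-57*16/9 + 625) - 439024 = (-304/3 + 625) - 439024 = 1571/3 - 439024 = -1315501/3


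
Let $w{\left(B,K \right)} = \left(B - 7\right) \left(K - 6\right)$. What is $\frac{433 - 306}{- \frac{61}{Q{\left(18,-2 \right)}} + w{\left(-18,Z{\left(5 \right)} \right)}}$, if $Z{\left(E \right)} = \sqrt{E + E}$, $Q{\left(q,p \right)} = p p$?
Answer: $\frac{273812}{190521} + \frac{50800 \sqrt{10}}{190521} \approx 2.2804$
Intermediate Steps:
$Q{\left(q,p \right)} = p^{2}$
$Z{\left(E \right)} = \sqrt{2} \sqrt{E}$ ($Z{\left(E \right)} = \sqrt{2 E} = \sqrt{2} \sqrt{E}$)
$w{\left(B,K \right)} = \left(-7 + B\right) \left(-6 + K\right)$
$\frac{433 - 306}{- \frac{61}{Q{\left(18,-2 \right)}} + w{\left(-18,Z{\left(5 \right)} \right)}} = \frac{433 - 306}{- \frac{61}{\left(-2\right)^{2}} - \left(-150 + 25 \sqrt{2} \sqrt{5}\right)} = \frac{127}{- \frac{61}{4} + \left(42 - 7 \sqrt{10} + 108 - 18 \sqrt{10}\right)} = \frac{127}{\left(-61\right) \frac{1}{4} + \left(150 - 25 \sqrt{10}\right)} = \frac{127}{- \frac{61}{4} + \left(150 - 25 \sqrt{10}\right)} = \frac{127}{\frac{539}{4} - 25 \sqrt{10}}$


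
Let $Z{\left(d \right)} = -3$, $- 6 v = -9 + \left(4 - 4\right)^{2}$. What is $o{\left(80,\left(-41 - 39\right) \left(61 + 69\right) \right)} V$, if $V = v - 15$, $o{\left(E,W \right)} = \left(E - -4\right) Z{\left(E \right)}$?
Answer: $3402$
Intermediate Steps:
$v = \frac{3}{2}$ ($v = - \frac{-9 + \left(4 - 4\right)^{2}}{6} = - \frac{-9 + 0^{2}}{6} = - \frac{-9 + 0}{6} = \left(- \frac{1}{6}\right) \left(-9\right) = \frac{3}{2} \approx 1.5$)
$o{\left(E,W \right)} = -12 - 3 E$ ($o{\left(E,W \right)} = \left(E - -4\right) \left(-3\right) = \left(E + 4\right) \left(-3\right) = \left(4 + E\right) \left(-3\right) = -12 - 3 E$)
$V = - \frac{27}{2}$ ($V = \frac{3}{2} - 15 = - \frac{27}{2} \approx -13.5$)
$o{\left(80,\left(-41 - 39\right) \left(61 + 69\right) \right)} V = \left(-12 - 240\right) \left(- \frac{27}{2}\right) = \left(-252\right) \left(- \frac{27}{2}\right) = 3402$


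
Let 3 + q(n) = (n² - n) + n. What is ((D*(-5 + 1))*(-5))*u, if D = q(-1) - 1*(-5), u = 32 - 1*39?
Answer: -420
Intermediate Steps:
q(n) = -3 + n² (q(n) = -3 + ((n² - n) + n) = -3 + n²)
u = -7 (u = 32 - 39 = -7)
D = 3 (D = (-3 + (-1)²) - 1*(-5) = (-3 + 1) + 5 = -2 + 5 = 3)
((D*(-5 + 1))*(-5))*u = ((3*(-5 + 1))*(-5))*(-7) = ((3*(-4))*(-5))*(-7) = -12*(-5)*(-7) = 60*(-7) = -420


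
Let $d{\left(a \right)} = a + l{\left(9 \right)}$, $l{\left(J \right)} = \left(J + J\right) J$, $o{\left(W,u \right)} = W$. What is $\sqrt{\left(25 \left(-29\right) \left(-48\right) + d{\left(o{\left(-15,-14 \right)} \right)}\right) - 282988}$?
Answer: $i \sqrt{248041} \approx 498.04 i$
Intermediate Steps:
$l{\left(J \right)} = 2 J^{2}$ ($l{\left(J \right)} = 2 J J = 2 J^{2}$)
$d{\left(a \right)} = 162 + a$ ($d{\left(a \right)} = a + 2 \cdot 9^{2} = a + 2 \cdot 81 = a + 162 = 162 + a$)
$\sqrt{\left(25 \left(-29\right) \left(-48\right) + d{\left(o{\left(-15,-14 \right)} \right)}\right) - 282988} = \sqrt{\left(25 \left(-29\right) \left(-48\right) + \left(162 - 15\right)\right) - 282988} = \sqrt{\left(\left(-725\right) \left(-48\right) + 147\right) - 282988} = \sqrt{\left(34800 + 147\right) - 282988} = \sqrt{34947 - 282988} = \sqrt{-248041} = i \sqrt{248041}$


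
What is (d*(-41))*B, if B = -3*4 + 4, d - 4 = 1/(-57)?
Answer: 74456/57 ≈ 1306.2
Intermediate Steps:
d = 227/57 (d = 4 + 1/(-57) = 4 - 1/57 = 227/57 ≈ 3.9825)
B = -8 (B = -12 + 4 = -8)
(d*(-41))*B = ((227/57)*(-41))*(-8) = -9307/57*(-8) = 74456/57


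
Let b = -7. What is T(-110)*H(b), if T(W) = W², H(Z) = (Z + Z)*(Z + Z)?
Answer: 2371600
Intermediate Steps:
H(Z) = 4*Z² (H(Z) = (2*Z)*(2*Z) = 4*Z²)
T(-110)*H(b) = (-110)²*(4*(-7)²) = 12100*(4*49) = 12100*196 = 2371600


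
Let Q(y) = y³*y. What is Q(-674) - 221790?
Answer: 206366462386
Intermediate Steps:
Q(y) = y⁴
Q(-674) - 221790 = (-674)⁴ - 221790 = 206366684176 - 221790 = 206366462386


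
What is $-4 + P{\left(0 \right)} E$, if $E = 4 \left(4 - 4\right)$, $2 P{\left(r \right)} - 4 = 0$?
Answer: $-4$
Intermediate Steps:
$P{\left(r \right)} = 2$ ($P{\left(r \right)} = 2 + \frac{1}{2} \cdot 0 = 2 + 0 = 2$)
$E = 0$ ($E = 4 \cdot 0 = 0$)
$-4 + P{\left(0 \right)} E = -4 + 2 \cdot 0 = -4 + 0 = -4$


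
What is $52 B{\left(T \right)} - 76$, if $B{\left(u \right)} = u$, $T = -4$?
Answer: $-284$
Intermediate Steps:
$52 B{\left(T \right)} - 76 = 52 \left(-4\right) - 76 = -208 - 76 = -284$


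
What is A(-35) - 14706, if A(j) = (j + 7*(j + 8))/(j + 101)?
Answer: -485410/33 ≈ -14709.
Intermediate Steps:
A(j) = (56 + 8*j)/(101 + j) (A(j) = (j + 7*(8 + j))/(101 + j) = (j + (56 + 7*j))/(101 + j) = (56 + 8*j)/(101 + j))
A(-35) - 14706 = 8*(7 - 35)/(101 - 35) - 14706 = 8*(-28)/66 - 14706 = 8*(1/66)*(-28) - 14706 = -112/33 - 14706 = -485410/33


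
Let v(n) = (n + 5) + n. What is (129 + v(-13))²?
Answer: 11664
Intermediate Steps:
v(n) = 5 + 2*n (v(n) = (5 + n) + n = 5 + 2*n)
(129 + v(-13))² = (129 + (5 + 2*(-13)))² = (129 + (5 - 26))² = (129 - 21)² = 108² = 11664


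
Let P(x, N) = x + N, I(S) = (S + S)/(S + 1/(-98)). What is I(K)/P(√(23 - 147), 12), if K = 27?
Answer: 15876/177215 - 2646*I*√31/177215 ≈ 0.089586 - 0.083132*I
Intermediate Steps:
I(S) = 2*S/(-1/98 + S) (I(S) = (2*S)/(S - 1/98) = (2*S)/(-1/98 + S) = 2*S/(-1/98 + S))
P(x, N) = N + x
I(K)/P(√(23 - 147), 12) = (196*27/(-1 + 98*27))/(12 + √(23 - 147)) = (196*27/(-1 + 2646))/(12 + √(-124)) = (196*27/2645)/(12 + 2*I*√31) = (196*27*(1/2645))/(12 + 2*I*√31) = 5292/(2645*(12 + 2*I*√31))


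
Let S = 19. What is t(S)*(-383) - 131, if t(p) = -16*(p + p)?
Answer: 232733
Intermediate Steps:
t(p) = -32*p
t(S)*(-383) - 131 = -32*19*(-383) - 131 = -608*(-383) - 131 = 232864 - 131 = 232733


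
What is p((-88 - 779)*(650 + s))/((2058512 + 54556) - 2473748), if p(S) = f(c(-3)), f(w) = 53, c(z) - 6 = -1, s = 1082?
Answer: -53/360680 ≈ -0.00014694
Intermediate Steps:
c(z) = 5 (c(z) = 6 - 1 = 5)
p(S) = 53
p((-88 - 779)*(650 + s))/((2058512 + 54556) - 2473748) = 53/((2058512 + 54556) - 2473748) = 53/(2113068 - 2473748) = 53/(-360680) = 53*(-1/360680) = -53/360680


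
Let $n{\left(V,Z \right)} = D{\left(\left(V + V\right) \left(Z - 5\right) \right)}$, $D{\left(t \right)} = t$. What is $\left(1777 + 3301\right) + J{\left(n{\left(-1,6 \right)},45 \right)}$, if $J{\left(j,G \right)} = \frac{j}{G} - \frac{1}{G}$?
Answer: $\frac{76169}{15} \approx 5077.9$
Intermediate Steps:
$n{\left(V,Z \right)} = 2 V \left(-5 + Z\right)$ ($n{\left(V,Z \right)} = \left(V + V\right) \left(Z - 5\right) = 2 V \left(-5 + Z\right)$)
$J{\left(j,G \right)} = - \frac{1}{G} + \frac{j}{G}$
$\left(1777 + 3301\right) + J{\left(n{\left(-1,6 \right)},45 \right)} = \left(1777 + 3301\right) + \frac{-1 + 2 \left(-1\right) \left(-5 + 6\right)}{45} = 5078 + \frac{-1 + 2 \left(-1\right) 1}{45} = 5078 + \frac{-1 - 2}{45} = 5078 + \frac{1}{45} \left(-3\right) = 5078 - \frac{1}{15} = \frac{76169}{15}$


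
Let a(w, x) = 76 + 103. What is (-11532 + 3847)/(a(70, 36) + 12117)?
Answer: -5/8 ≈ -0.62500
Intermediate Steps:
a(w, x) = 179
(-11532 + 3847)/(a(70, 36) + 12117) = (-11532 + 3847)/(179 + 12117) = -7685/12296 = -7685*1/12296 = -5/8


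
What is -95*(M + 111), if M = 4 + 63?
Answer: -16910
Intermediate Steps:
M = 67
-95*(M + 111) = -95*(67 + 111) = -95*178 = -16910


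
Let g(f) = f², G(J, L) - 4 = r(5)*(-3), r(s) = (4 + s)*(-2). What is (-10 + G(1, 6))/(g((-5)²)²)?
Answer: 48/390625 ≈ 0.00012288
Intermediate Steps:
r(s) = -8 - 2*s
G(J, L) = 58 (G(J, L) = 4 + (-8 - 2*5)*(-3) = 4 + (-8 - 10)*(-3) = 4 - 18*(-3) = 4 + 54 = 58)
(-10 + G(1, 6))/(g((-5)²)²) = (-10 + 58)/((((-5)²)²)²) = 48/((25²)²) = 48/(625²) = 48/390625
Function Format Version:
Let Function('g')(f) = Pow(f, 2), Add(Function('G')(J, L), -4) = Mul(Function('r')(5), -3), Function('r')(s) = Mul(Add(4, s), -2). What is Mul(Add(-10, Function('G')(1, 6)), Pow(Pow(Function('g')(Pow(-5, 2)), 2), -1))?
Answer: Rational(48, 390625) ≈ 0.00012288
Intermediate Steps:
Function('r')(s) = Add(-8, Mul(-2, s))
Function('G')(J, L) = 58 (Function('G')(J, L) = Add(4, Mul(Add(-8, Mul(-2, 5)), -3)) = Add(4, Mul(Add(-8, -10), -3)) = Add(4, Mul(-18, -3)) = Add(4, 54) = 58)
Mul(Add(-10, Function('G')(1, 6)), Pow(Pow(Function('g')(Pow(-5, 2)), 2), -1)) = Mul(Add(-10, 58), Pow(Pow(Pow(Pow(-5, 2), 2), 2), -1)) = Mul(48, Pow(Pow(Pow(25, 2), 2), -1)) = Mul(48, Pow(Pow(625, 2), -1)) = Mul(48, Pow(390625, -1)) = Mul(48, Rational(1, 390625)) = Rational(48, 390625)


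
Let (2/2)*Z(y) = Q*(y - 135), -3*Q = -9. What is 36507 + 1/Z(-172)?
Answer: 33622946/921 ≈ 36507.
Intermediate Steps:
Q = 3 (Q = -1/3*(-9) = 3)
Z(y) = -405 + 3*y (Z(y) = 3*(y - 135) = 3*(-135 + y) = -405 + 3*y)
36507 + 1/Z(-172) = 36507 + 1/(-405 + 3*(-172)) = 36507 + 1/(-405 - 516) = 36507 + 1/(-921) = 36507 - 1/921 = 33622946/921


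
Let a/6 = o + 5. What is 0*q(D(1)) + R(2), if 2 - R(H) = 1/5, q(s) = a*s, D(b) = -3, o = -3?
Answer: 9/5 ≈ 1.8000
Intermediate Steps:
a = 12 (a = 6*(-3 + 5) = 6*2 = 12)
q(s) = 12*s
R(H) = 9/5 (R(H) = 2 - 1/5 = 2 - 1*⅕ = 2 - ⅕ = 9/5)
0*q(D(1)) + R(2) = 0*(12*(-3)) + 9/5 = 0*(-36) + 9/5 = 0 + 9/5 = 9/5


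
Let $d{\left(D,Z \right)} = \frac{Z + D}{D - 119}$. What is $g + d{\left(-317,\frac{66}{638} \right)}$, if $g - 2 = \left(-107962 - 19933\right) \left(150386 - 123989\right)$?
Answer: $- \frac{21343352142191}{6322} \approx -3.376 \cdot 10^{9}$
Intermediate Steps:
$g = -3376044313$ ($g = 2 + \left(-107962 - 19933\right) \left(150386 - 123989\right) = 2 - 3376044315 = -3376044313$)
$d{\left(D,Z \right)} = \frac{D + Z}{-119 + D}$
$g + d{\left(-317,\frac{66}{638} \right)} = -3376044313 + \frac{-317 + \frac{66}{638}}{-119 - 317} = -3376044313 + \frac{-317 + 66 \cdot \frac{1}{638}}{-436} = -3376044313 - \frac{-317 + \frac{3}{29}}{436} = -3376044313 - - \frac{4595}{6322} = -3376044313 + \frac{4595}{6322} = - \frac{21343352142191}{6322}$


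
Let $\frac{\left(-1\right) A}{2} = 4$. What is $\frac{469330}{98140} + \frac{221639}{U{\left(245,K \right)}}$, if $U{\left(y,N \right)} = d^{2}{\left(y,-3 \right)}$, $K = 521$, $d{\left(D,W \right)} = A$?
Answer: $\frac{1089084429}{314048} \approx 3467.9$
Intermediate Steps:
$A = -8$ ($A = \left(-2\right) 4 = -8$)
$d{\left(D,W \right)} = -8$
$U{\left(y,N \right)} = 64$ ($U{\left(y,N \right)} = \left(-8\right)^{2} = 64$)
$\frac{469330}{98140} + \frac{221639}{U{\left(245,K \right)}} = \frac{469330}{98140} + \frac{221639}{64} = 469330 \cdot \frac{1}{98140} + 221639 \cdot \frac{1}{64} = \frac{46933}{9814} + \frac{221639}{64} = \frac{1089084429}{314048}$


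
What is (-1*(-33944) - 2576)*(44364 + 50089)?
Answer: 2962801704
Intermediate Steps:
(-1*(-33944) - 2576)*(44364 + 50089) = (33944 - 2576)*94453 = 31368*94453 = 2962801704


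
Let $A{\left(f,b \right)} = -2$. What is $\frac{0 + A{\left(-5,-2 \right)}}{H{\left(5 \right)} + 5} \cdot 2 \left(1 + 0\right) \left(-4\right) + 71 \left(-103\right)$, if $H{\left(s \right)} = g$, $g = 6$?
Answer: $- \frac{80427}{11} \approx -7311.5$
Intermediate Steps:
$H{\left(s \right)} = 6$
$\frac{0 + A{\left(-5,-2 \right)}}{H{\left(5 \right)} + 5} \cdot 2 \left(1 + 0\right) \left(-4\right) + 71 \left(-103\right) = \frac{0 - 2}{6 + 5} \cdot 2 \left(1 + 0\right) \left(-4\right) + 71 \left(-103\right) = - \frac{2}{11} \cdot 2 \cdot 1 \left(-4\right) - 7313 = \left(-2\right) \frac{1}{11} \cdot 2 \left(-4\right) - 7313 = \left(- \frac{2}{11}\right) 2 \left(-4\right) - 7313 = \left(- \frac{4}{11}\right) \left(-4\right) - 7313 = \frac{16}{11} - 7313 = - \frac{80427}{11}$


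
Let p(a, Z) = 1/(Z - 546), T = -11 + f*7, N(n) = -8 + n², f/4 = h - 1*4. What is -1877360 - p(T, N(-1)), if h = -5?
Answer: -1038180079/553 ≈ -1.8774e+6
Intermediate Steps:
f = -36 (f = 4*(-5 - 1*4) = 4*(-5 - 4) = 4*(-9) = -36)
T = -263 (T = -11 - 36*7 = -11 - 252 = -263)
p(a, Z) = 1/(-546 + Z)
-1877360 - p(T, N(-1)) = -1877360 - 1/(-546 + (-8 + (-1)²)) = -1877360 - 1/(-546 + (-8 + 1)) = -1877360 - 1/(-546 - 7) = -1877360 - 1/(-553) = -1877360 - 1*(-1/553) = -1877360 + 1/553 = -1038180079/553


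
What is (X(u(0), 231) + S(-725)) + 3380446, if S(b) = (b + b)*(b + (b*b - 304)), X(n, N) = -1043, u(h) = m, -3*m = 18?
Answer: -757284797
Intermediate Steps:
m = -6 (m = -⅓*18 = -6)
u(h) = -6
S(b) = 2*b*(-304 + b + b²) (S(b) = (2*b)*(b + (b² - 304)) = (2*b)*(b + (-304 + b²)) = (2*b)*(-304 + b + b²) = 2*b*(-304 + b + b²))
(X(u(0), 231) + S(-725)) + 3380446 = (-1043 + 2*(-725)*(-304 - 725 + (-725)²)) + 3380446 = (-1043 + 2*(-725)*(-304 - 725 + 525625)) + 3380446 = (-1043 + 2*(-725)*524596) + 3380446 = (-1043 - 760664200) + 3380446 = -760665243 + 3380446 = -757284797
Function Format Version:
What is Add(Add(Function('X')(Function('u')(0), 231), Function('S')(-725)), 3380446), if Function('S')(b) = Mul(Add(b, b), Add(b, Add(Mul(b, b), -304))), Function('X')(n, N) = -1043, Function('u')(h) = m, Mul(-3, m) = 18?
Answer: -757284797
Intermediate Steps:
m = -6 (m = Mul(Rational(-1, 3), 18) = -6)
Function('u')(h) = -6
Function('S')(b) = Mul(2, b, Add(-304, b, Pow(b, 2))) (Function('S')(b) = Mul(Mul(2, b), Add(b, Add(Pow(b, 2), -304))) = Mul(Mul(2, b), Add(b, Add(-304, Pow(b, 2)))) = Mul(Mul(2, b), Add(-304, b, Pow(b, 2))) = Mul(2, b, Add(-304, b, Pow(b, 2))))
Add(Add(Function('X')(Function('u')(0), 231), Function('S')(-725)), 3380446) = Add(Add(-1043, Mul(2, -725, Add(-304, -725, Pow(-725, 2)))), 3380446) = Add(Add(-1043, Mul(2, -725, Add(-304, -725, 525625))), 3380446) = Add(Add(-1043, Mul(2, -725, 524596)), 3380446) = Add(Add(-1043, -760664200), 3380446) = Add(-760665243, 3380446) = -757284797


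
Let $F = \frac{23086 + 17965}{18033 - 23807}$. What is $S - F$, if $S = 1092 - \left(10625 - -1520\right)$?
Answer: $- \frac{63778971}{5774} \approx -11046.0$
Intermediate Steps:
$S = -11053$ ($S = 1092 - \left(10625 + 1520\right) = 1092 - 12145 = -11053$)
$F = - \frac{41051}{5774}$ ($F = \frac{41051}{-5774} = 41051 \left(- \frac{1}{5774}\right) = - \frac{41051}{5774} \approx -7.1096$)
$S - F = -11053 - - \frac{41051}{5774} = -11053 + \frac{41051}{5774} = - \frac{63778971}{5774}$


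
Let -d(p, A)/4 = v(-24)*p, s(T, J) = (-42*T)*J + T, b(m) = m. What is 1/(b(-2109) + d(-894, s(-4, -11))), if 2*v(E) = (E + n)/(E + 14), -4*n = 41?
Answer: 10/40149 ≈ 0.00024907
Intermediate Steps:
n = -41/4 (n = -1/4*41 = -41/4 ≈ -10.250)
v(E) = (-41/4 + E)/(2*(14 + E)) (v(E) = ((E - 41/4)/(E + 14))/2 = ((-41/4 + E)/(14 + E))/2 = (-41/4 + E)/(2*(14 + E)))
s(T, J) = T - 42*J*T (s(T, J) = -42*J*T + T = T - 42*J*T)
d(p, A) = -137*p/20 (d(p, A) = -4*(-41 + 4*(-24))/(8*(14 - 24))*p = -4*(1/8)*(-41 - 96)/(-10)*p = -4*(1/8)*(-1/10)*(-137)*p = -137*p/20)
1/(b(-2109) + d(-894, s(-4, -11))) = 1/(-2109 - 137/20*(-894)) = 1/(-2109 + 61239/10) = 1/(40149/10) = 10/40149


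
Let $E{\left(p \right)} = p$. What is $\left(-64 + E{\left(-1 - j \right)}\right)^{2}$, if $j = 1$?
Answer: $4356$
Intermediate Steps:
$\left(-64 + E{\left(-1 - j \right)}\right)^{2} = \left(-64 - 2\right)^{2} = \left(-66\right)^{2} = 4356$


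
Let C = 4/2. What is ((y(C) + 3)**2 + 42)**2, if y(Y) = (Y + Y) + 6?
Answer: 44521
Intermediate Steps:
C = 2 (C = 4*(1/2) = 2)
y(Y) = 6 + 2*Y (y(Y) = 2*Y + 6 = 6 + 2*Y)
((y(C) + 3)**2 + 42)**2 = (((6 + 2*2) + 3)**2 + 42)**2 = (((6 + 4) + 3)**2 + 42)**2 = ((10 + 3)**2 + 42)**2 = (13**2 + 42)**2 = (169 + 42)**2 = 211**2 = 44521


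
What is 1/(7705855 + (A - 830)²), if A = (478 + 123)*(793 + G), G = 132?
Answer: 1/308138164880 ≈ 3.2453e-12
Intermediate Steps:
A = 555925 (A = (478 + 123)*(793 + 132) = 601*925 = 555925)
1/(7705855 + (A - 830)²) = 1/(7705855 + (555925 - 830)²) = 1/(7705855 + 555095²) = 1/(7705855 + 308130459025) = 1/308138164880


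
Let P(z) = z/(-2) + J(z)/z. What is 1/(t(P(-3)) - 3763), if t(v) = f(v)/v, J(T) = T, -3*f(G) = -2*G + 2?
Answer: -5/18813 ≈ -0.00026577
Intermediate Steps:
f(G) = -⅔ + 2*G/3 (f(G) = -(-2*G + 2)/3 = -(2 - 2*G)/3 = -⅔ + 2*G/3)
P(z) = 1 - z/2 (P(z) = z/(-2) + z/z = z*(-½) + 1 = -z/2 + 1 = 1 - z/2)
t(v) = (-⅔ + 2*v/3)/v
1/(t(P(-3)) - 3763) = 1/(2*(-1 + (1 - ½*(-3)))/(3*(1 - ½*(-3))) - 3763) = 1/(2*(-1 + (1 + 3/2))/(3*(1 + 3/2)) - 3763) = 1/(2*(-1 + 5/2)/(3*(5/2)) - 3763) = 1/((⅔)*(⅖)*(3/2) - 3763) = 1/(⅖ - 3763) = 1/(-18813/5) = -5/18813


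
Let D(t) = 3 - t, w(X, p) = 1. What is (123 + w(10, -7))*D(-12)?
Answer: 1860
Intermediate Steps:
(123 + w(10, -7))*D(-12) = (123 + 1)*(3 - 1*(-12)) = 124*(3 + 12) = 124*15 = 1860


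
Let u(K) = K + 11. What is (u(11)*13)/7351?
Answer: 286/7351 ≈ 0.038906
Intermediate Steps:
u(K) = 11 + K
(u(11)*13)/7351 = ((11 + 11)*13)/7351 = (22*13)*(1/7351) = 286*(1/7351) = 286/7351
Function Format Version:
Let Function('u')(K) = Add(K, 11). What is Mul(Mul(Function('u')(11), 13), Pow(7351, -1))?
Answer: Rational(286, 7351) ≈ 0.038906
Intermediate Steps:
Function('u')(K) = Add(11, K)
Mul(Mul(Function('u')(11), 13), Pow(7351, -1)) = Mul(Mul(Add(11, 11), 13), Pow(7351, -1)) = Mul(Mul(22, 13), Rational(1, 7351)) = Mul(286, Rational(1, 7351)) = Rational(286, 7351)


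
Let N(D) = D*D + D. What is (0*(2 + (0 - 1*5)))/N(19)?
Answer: 0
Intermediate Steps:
N(D) = D + D² (N(D) = D² + D = D + D²)
(0*(2 + (0 - 1*5)))/N(19) = (0*(2 + (0 - 1*5)))/((19*(1 + 19))) = (0*(2 + (0 - 5)))/((19*20)) = (0*(2 - 5))/380 = (0*(-3))*(1/380) = 0*(1/380) = 0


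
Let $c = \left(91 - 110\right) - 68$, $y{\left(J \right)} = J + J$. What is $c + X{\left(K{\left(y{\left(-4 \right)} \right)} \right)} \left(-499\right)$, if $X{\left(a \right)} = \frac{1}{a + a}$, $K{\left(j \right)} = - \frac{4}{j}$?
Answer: $-586$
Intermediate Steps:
$y{\left(J \right)} = 2 J$
$X{\left(a \right)} = \frac{1}{2 a}$
$c = -87$ ($c = -19 - 68 = -87$)
$c + X{\left(K{\left(y{\left(-4 \right)} \right)} \right)} \left(-499\right) = -87 + \frac{1}{2 \left(- \frac{4}{2 \left(-4\right)}\right)} \left(-499\right) = -87 + \frac{1}{2 \left(- \frac{4}{-8}\right)} \left(-499\right) = -87 + \frac{1}{2 \left(\left(-4\right) \left(- \frac{1}{8}\right)\right)} \left(-499\right) = -87 + \frac{\frac{1}{\frac{1}{2}}}{2} \left(-499\right) = -87 + \frac{1}{2} \cdot 2 \left(-499\right) = -87 + 1 \left(-499\right) = -87 - 499 = -586$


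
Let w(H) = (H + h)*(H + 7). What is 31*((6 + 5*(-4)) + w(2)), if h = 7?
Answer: 2077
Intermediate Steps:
w(H) = (7 + H)² (w(H) = (H + 7)*(H + 7) = (7 + H)*(7 + H) = (7 + H)²)
31*((6 + 5*(-4)) + w(2)) = 31*((6 + 5*(-4)) + (49 + 2² + 14*2)) = 31*((6 - 20) + (49 + 4 + 28)) = 31*(-14 + 81) = 31*67 = 2077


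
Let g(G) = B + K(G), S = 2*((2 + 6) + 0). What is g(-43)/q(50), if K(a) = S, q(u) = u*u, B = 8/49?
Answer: 198/30625 ≈ 0.0064653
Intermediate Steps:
B = 8/49 (B = 8*(1/49) = 8/49 ≈ 0.16327)
q(u) = u**2
S = 16 (S = 2*(8 + 0) = 2*8 = 16)
K(a) = 16
g(G) = 792/49 (g(G) = 8/49 + 16 = 792/49)
g(-43)/q(50) = 792/(49*(50**2)) = (792/49)/2500 = (792/49)*(1/2500) = 198/30625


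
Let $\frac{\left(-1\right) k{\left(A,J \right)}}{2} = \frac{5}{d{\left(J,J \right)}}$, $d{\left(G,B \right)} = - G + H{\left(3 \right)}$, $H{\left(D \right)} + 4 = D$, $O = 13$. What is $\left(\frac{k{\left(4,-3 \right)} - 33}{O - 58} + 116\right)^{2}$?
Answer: $\frac{27646564}{2025} \approx 13653.0$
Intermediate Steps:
$H{\left(D \right)} = -4 + D$
$d{\left(G,B \right)} = -1 - G$ ($d{\left(G,B \right)} = - G + \left(-4 + 3\right) = - G - 1 = -1 - G$)
$k{\left(A,J \right)} = - \frac{10}{-1 - J}$ ($k{\left(A,J \right)} = - 2 \frac{5}{-1 - J} = - \frac{10}{-1 - J}$)
$\left(\frac{k{\left(4,-3 \right)} - 33}{O - 58} + 116\right)^{2} = \left(\frac{\frac{10}{1 - 3} - 33}{13 - 58} + 116\right)^{2} = \left(\frac{\frac{10}{-2} - 33}{-45} + 116\right)^{2} = \left(\left(10 \left(- \frac{1}{2}\right) - 33\right) \left(- \frac{1}{45}\right) + 116\right)^{2} = \left(\left(-5 - 33\right) \left(- \frac{1}{45}\right) + 116\right)^{2} = \left(\left(-38\right) \left(- \frac{1}{45}\right) + 116\right)^{2} = \left(\frac{38}{45} + 116\right)^{2} = \left(\frac{5258}{45}\right)^{2} = \frac{27646564}{2025}$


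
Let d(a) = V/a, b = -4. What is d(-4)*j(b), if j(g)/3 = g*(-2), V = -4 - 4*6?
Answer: 168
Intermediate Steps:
V = -28 (V = -4 - 24 = -28)
j(g) = -6*g (j(g) = 3*(g*(-2)) = 3*(-2*g) = -6*g)
d(a) = -28/a
d(-4)*j(b) = (-28/(-4))*(-6*(-4)) = -28*(-1/4)*24 = 7*24 = 168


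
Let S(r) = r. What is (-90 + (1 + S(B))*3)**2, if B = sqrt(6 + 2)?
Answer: 7641 - 1044*sqrt(2) ≈ 6164.6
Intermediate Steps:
B = 2*sqrt(2) (B = sqrt(8) = 2*sqrt(2) ≈ 2.8284)
(-90 + (1 + S(B))*3)**2 = (-90 + (1 + 2*sqrt(2))*3)**2 = (-90 + (3 + 6*sqrt(2)))**2 = (-87 + 6*sqrt(2))**2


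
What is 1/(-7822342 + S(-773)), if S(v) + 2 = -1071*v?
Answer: -1/6994461 ≈ -1.4297e-7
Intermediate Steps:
S(v) = -2 - 1071*v
1/(-7822342 + S(-773)) = 1/(-7822342 + (-2 - 1071*(-773))) = 1/(-7822342 + (-2 + 827883)) = 1/(-7822342 + 827881) = 1/(-6994461) = -1/6994461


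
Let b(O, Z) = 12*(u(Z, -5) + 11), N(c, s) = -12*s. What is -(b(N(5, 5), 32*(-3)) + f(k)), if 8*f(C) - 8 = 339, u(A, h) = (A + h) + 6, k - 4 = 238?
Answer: 7717/8 ≈ 964.63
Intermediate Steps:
k = 242 (k = 4 + 238 = 242)
u(A, h) = 6 + A + h
f(C) = 347/8 (f(C) = 1 + (⅛)*339 = 1 + 339/8 = 347/8)
b(O, Z) = 144 + 12*Z (b(O, Z) = 12*((6 + Z - 5) + 11) = 12*((1 + Z) + 11) = 12*(12 + Z) = 144 + 12*Z)
-(b(N(5, 5), 32*(-3)) + f(k)) = -((144 + 12*(32*(-3))) + 347/8) = -((144 + 12*(-96)) + 347/8) = -((144 - 1152) + 347/8) = -(-1008 + 347/8) = -1*(-7717/8) = 7717/8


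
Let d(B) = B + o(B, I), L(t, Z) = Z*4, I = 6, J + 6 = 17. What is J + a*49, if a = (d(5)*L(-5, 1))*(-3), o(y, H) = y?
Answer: -5869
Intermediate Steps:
J = 11 (J = -6 + 17 = 11)
L(t, Z) = 4*Z
d(B) = 2*B (d(B) = B + B = 2*B)
a = -120 (a = ((2*5)*(4*1))*(-3) = (10*4)*(-3) = 40*(-3) = -120)
J + a*49 = 11 - 120*49 = 11 - 5880 = -5869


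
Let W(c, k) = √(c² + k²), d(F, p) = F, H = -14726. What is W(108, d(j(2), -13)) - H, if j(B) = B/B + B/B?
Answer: 14726 + 2*√2917 ≈ 14834.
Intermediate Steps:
j(B) = 2 (j(B) = 1 + 1 = 2)
W(108, d(j(2), -13)) - H = √(108² + 2²) - 1*(-14726) = √(11664 + 4) + 14726 = √11668 + 14726 = 2*√2917 + 14726 = 14726 + 2*√2917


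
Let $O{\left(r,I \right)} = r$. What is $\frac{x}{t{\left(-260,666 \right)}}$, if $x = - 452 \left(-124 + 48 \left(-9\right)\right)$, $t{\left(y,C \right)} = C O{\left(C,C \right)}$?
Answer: $\frac{62828}{110889} \approx 0.56658$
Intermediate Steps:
$t{\left(y,C \right)} = C^{2}$ ($t{\left(y,C \right)} = C C = C^{2}$)
$x = 251312$ ($x = - 452 \left(-124 - 432\right) = \left(-452\right) \left(-556\right) = 251312$)
$\frac{x}{t{\left(-260,666 \right)}} = \frac{251312}{666^{2}} = \frac{251312}{443556} = 251312 \cdot \frac{1}{443556} = \frac{62828}{110889}$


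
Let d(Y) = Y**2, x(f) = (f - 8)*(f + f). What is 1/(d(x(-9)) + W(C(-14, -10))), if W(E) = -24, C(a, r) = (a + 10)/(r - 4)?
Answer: 1/93612 ≈ 1.0682e-5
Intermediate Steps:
x(f) = 2*f*(-8 + f) (x(f) = (-8 + f)*(2*f) = 2*f*(-8 + f))
C(a, r) = (10 + a)/(-4 + r)
1/(d(x(-9)) + W(C(-14, -10))) = 1/((2*(-9)*(-8 - 9))**2 - 24) = 1/((2*(-9)*(-17))**2 - 24) = 1/(306**2 - 24) = 1/(93636 - 24) = 1/93612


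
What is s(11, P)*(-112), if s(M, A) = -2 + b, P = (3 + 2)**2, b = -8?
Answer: 1120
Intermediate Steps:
P = 25 (P = 5**2 = 25)
s(M, A) = -10 (s(M, A) = -2 - 8 = -10)
s(11, P)*(-112) = -10*(-112) = 1120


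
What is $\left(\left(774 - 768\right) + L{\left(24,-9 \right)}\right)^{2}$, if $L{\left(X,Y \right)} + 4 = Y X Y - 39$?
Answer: $3636649$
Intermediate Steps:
$L{\left(X,Y \right)} = -43 + X Y^{2}$ ($L{\left(X,Y \right)} = -4 + \left(Y X Y - 39\right) = -4 + \left(X Y Y - 39\right) = -4 + \left(X Y^{2} - 39\right) = -4 + \left(-39 + X Y^{2}\right) = -43 + X Y^{2}$)
$\left(\left(774 - 768\right) + L{\left(24,-9 \right)}\right)^{2} = \left(\left(774 - 768\right) - \left(43 - 24 \left(-9\right)^{2}\right)\right)^{2} = \left(6 + \left(-43 + 24 \cdot 81\right)\right)^{2} = \left(6 + \left(-43 + 1944\right)\right)^{2} = \left(6 + 1901\right)^{2} = 1907^{2} = 3636649$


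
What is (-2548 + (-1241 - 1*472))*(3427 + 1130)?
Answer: -19417377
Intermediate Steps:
(-2548 + (-1241 - 1*472))*(3427 + 1130) = (-2548 + (-1241 - 472))*4557 = (-2548 - 1713)*4557 = -4261*4557 = -19417377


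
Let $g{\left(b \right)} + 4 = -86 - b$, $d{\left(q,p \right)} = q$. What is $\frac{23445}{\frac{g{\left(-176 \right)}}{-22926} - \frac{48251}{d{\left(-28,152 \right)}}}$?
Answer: $\frac{1075000140}{79014287} \approx 13.605$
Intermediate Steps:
$g{\left(b \right)} = -90 - b$ ($g{\left(b \right)} = -4 - \left(86 + b\right) = -90 - b$)
$\frac{23445}{\frac{g{\left(-176 \right)}}{-22926} - \frac{48251}{d{\left(-28,152 \right)}}} = \frac{23445}{\frac{-90 - -176}{-22926} - \frac{48251}{-28}} = \frac{23445}{\left(-90 + 176\right) \left(- \frac{1}{22926}\right) - - \frac{6893}{4}} = \frac{23445}{86 \left(- \frac{1}{22926}\right) + \frac{6893}{4}} = \frac{23445}{- \frac{43}{11463} + \frac{6893}{4}} = \frac{23445}{\frac{79014287}{45852}} = 23445 \cdot \frac{45852}{79014287} = \frac{1075000140}{79014287}$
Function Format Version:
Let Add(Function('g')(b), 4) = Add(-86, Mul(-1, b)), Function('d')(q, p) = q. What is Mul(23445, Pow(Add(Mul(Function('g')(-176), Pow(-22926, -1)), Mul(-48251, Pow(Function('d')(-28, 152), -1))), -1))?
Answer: Rational(1075000140, 79014287) ≈ 13.605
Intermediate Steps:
Function('g')(b) = Add(-90, Mul(-1, b)) (Function('g')(b) = Add(-4, Add(-86, Mul(-1, b))) = Add(-90, Mul(-1, b)))
Mul(23445, Pow(Add(Mul(Function('g')(-176), Pow(-22926, -1)), Mul(-48251, Pow(Function('d')(-28, 152), -1))), -1)) = Mul(23445, Pow(Add(Mul(Add(-90, Mul(-1, -176)), Pow(-22926, -1)), Mul(-48251, Pow(-28, -1))), -1)) = Mul(23445, Pow(Add(Mul(Add(-90, 176), Rational(-1, 22926)), Mul(-48251, Rational(-1, 28))), -1)) = Mul(23445, Pow(Add(Mul(86, Rational(-1, 22926)), Rational(6893, 4)), -1)) = Mul(23445, Pow(Add(Rational(-43, 11463), Rational(6893, 4)), -1)) = Mul(23445, Pow(Rational(79014287, 45852), -1)) = Mul(23445, Rational(45852, 79014287)) = Rational(1075000140, 79014287)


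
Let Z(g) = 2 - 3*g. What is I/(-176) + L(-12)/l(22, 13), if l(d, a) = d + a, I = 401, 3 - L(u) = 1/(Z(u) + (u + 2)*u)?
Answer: -1067141/486640 ≈ -2.1929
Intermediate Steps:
L(u) = 3 - 1/(2 - 3*u + u*(2 + u)) (L(u) = 3 - 1/((2 - 3*u) + (u + 2)*u) = 3 - 1/((2 - 3*u) + (2 + u)*u) = 3 - 1/((2 - 3*u) + u*(2 + u)) = 3 - 1/(2 - 3*u + u*(2 + u)))
l(d, a) = a + d
I/(-176) + L(-12)/l(22, 13) = 401/(-176) + ((5 - 3*(-12) + 3*(-12)**2)/(2 + (-12)**2 - 1*(-12)))/(13 + 22) = 401*(-1/176) + ((5 + 36 + 3*144)/(2 + 144 + 12))/35 = -401/176 + ((5 + 36 + 432)/158)*(1/35) = -401/176 + ((1/158)*473)*(1/35) = -401/176 + (473/158)*(1/35) = -401/176 + 473/5530 = -1067141/486640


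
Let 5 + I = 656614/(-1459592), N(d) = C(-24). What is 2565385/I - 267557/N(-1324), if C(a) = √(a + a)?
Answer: -1872207711460/3977287 + 267557*I*√3/12 ≈ -4.7073e+5 + 38619.0*I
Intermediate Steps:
C(a) = √2*√a (C(a) = √(2*a) = √2*√a)
N(d) = 4*I*√3 (N(d) = √2*√(-24) = √2*(2*I*√6) = 4*I*√3)
I = -3977287/729796 (I = -5 + 656614/(-1459592) = -5 + 656614*(-1/1459592) = -5 - 328307/729796 = -3977287/729796 ≈ -5.4499)
2565385/I - 267557/N(-1324) = 2565385/(-3977287/729796) - 267557*(-I*√3/12) = 2565385*(-729796/3977287) - (-267557)*I*√3/12 = -1872207711460/3977287 + 267557*I*√3/12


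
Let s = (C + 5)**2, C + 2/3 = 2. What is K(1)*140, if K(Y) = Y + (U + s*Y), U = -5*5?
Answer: 20300/9 ≈ 2255.6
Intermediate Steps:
C = 4/3 (C = -2/3 + 2 = 4/3 ≈ 1.3333)
s = 361/9 (s = (4/3 + 5)**2 = (19/3)**2 = 361/9 ≈ 40.111)
U = -25
K(Y) = -25 + 370*Y/9 (K(Y) = Y + (-25 + 361*Y/9) = -25 + 370*Y/9)
K(1)*140 = (-25 + (370/9)*1)*140 = (-25 + 370/9)*140 = (145/9)*140 = 20300/9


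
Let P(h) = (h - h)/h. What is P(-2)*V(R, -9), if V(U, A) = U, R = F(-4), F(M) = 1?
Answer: 0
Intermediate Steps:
R = 1
P(h) = 0 (P(h) = 0/h = 0)
P(-2)*V(R, -9) = 0*1 = 0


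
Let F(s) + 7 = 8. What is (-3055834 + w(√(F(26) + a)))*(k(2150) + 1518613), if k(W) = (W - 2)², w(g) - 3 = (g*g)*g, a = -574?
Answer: -18739935556627 - 3513932241*I*√573 ≈ -1.874e+13 - 8.4114e+10*I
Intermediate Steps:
F(s) = 1 (F(s) = -7 + 8 = 1)
w(g) = 3 + g³ (w(g) = 3 + (g*g)*g = 3 + g²*g = 3 + g³)
k(W) = (-2 + W)²
(-3055834 + w(√(F(26) + a)))*(k(2150) + 1518613) = (-3055834 + (3 + (√(1 - 574))³))*((-2 + 2150)² + 1518613) = (-3055834 + (3 + (√(-573))³))*(2148² + 1518613) = (-3055834 + (3 + (I*√573)³))*(4613904 + 1518613) = (-3055834 + (3 - 573*I*√573))*6132517 = (-3055831 - 573*I*√573)*6132517 = -18739935556627 - 3513932241*I*√573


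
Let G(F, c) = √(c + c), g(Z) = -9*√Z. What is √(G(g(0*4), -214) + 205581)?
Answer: √(205581 + 2*I*√107) ≈ 453.41 + 0.023*I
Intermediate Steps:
G(F, c) = √2*√c (G(F, c) = √(2*c) = √2*√c)
√(G(g(0*4), -214) + 205581) = √(√2*√(-214) + 205581) = √(√2*(I*√214) + 205581) = √(2*I*√107 + 205581) = √(205581 + 2*I*√107)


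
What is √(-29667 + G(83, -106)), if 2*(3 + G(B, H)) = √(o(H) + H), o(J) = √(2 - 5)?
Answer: √(-118680 + 2*√(-106 + I*√3))/2 ≈ 0.014943 + 172.25*I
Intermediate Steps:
o(J) = I*√3 (o(J) = √(-3) = I*√3)
G(B, H) = -3 + √(H + I*√3)/2 (G(B, H) = -3 + √(I*√3 + H)/2 = -3 + √(H + I*√3)/2)
√(-29667 + G(83, -106)) = √(-29667 + (-3 + √(-106 + I*√3)/2)) = √(-29670 + √(-106 + I*√3)/2)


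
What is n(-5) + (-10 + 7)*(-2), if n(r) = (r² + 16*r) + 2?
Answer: -47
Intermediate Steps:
n(r) = 2 + r² + 16*r
n(-5) + (-10 + 7)*(-2) = (2 + (-5)² + 16*(-5)) + (-10 + 7)*(-2) = (2 + 25 - 80) - 3*(-2) = -53 + 6 = -47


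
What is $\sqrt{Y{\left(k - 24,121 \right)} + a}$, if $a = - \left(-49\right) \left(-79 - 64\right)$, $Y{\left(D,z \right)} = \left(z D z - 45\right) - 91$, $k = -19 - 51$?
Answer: $i \sqrt{1383397} \approx 1176.2 i$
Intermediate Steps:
$k = -70$
$Y{\left(D,z \right)} = -136 + D z^{2}$ ($Y{\left(D,z \right)} = \left(D z z - 45\right) - 91 = \left(D z^{2} - 45\right) - 91 = \left(-45 + D z^{2}\right) - 91 = -136 + D z^{2}$)
$a = -7007$ ($a = - \left(-49\right) \left(-143\right) = \left(-1\right) 7007 = -7007$)
$\sqrt{Y{\left(k - 24,121 \right)} + a} = \sqrt{\left(-136 + \left(-70 - 24\right) 121^{2}\right) - 7007} = \sqrt{\left(-136 - 1376254\right) - 7007} = \sqrt{-1376390 - 7007} = \sqrt{-1383397} = i \sqrt{1383397}$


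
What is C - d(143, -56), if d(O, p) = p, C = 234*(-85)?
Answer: -19834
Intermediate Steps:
C = -19890
C - d(143, -56) = -19890 - 1*(-56) = -19890 + 56 = -19834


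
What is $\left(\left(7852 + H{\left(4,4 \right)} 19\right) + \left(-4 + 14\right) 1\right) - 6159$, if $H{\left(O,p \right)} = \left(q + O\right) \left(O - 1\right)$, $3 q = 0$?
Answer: $1931$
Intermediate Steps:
$q = 0$ ($q = \frac{1}{3} \cdot 0 = 0$)
$H{\left(O,p \right)} = O \left(-1 + O\right)$ ($H{\left(O,p \right)} = \left(0 + O\right) \left(O - 1\right) = O \left(-1 + O\right)$)
$\left(\left(7852 + H{\left(4,4 \right)} 19\right) + \left(-4 + 14\right) 1\right) - 6159 = \left(\left(7852 + 4 \left(-1 + 4\right) 19\right) + \left(-4 + 14\right) 1\right) - 6159 = \left(\left(7852 + 4 \cdot 3 \cdot 19\right) + 10 \cdot 1\right) - 6159 = \left(\left(7852 + 12 \cdot 19\right) + 10\right) - 6159 = \left(\left(7852 + 228\right) + 10\right) - 6159 = \left(8080 + 10\right) - 6159 = 8090 - 6159 = 1931$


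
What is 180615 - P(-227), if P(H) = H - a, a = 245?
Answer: 181087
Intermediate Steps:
P(H) = -245 + H (P(H) = H - 1*245 = H - 245 = -245 + H)
180615 - P(-227) = 180615 - (-245 - 227) = 180615 - 1*(-472) = 180615 + 472 = 181087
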